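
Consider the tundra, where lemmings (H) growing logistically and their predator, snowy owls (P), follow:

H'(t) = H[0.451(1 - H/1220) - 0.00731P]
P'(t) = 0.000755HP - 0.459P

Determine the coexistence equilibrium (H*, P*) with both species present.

H* ≈ 608, P* ≈ 31

From dP/dt = 0 with P > 0: 0.000755H* = 0.459, so H* = 608.
Substitute into dH/dt = 0: 0.451(1 - 608/1220) = 0.00731P*.
The bracket is 0.502, giving P* = 0.226/0.00731 = 31.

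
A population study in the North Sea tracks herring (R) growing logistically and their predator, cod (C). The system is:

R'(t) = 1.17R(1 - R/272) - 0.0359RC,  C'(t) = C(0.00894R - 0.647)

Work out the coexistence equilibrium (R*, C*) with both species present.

From dC/dt = 0 with C > 0: 0.00894R* = 0.647, so R* = 72.4.
Substitute into dR/dt = 0: 1.17(1 - 72.4/272) = 0.0359C*.
The bracket is 0.734, giving C* = 0.859/0.0359 = 23.9.

R* ≈ 72.4, C* ≈ 23.9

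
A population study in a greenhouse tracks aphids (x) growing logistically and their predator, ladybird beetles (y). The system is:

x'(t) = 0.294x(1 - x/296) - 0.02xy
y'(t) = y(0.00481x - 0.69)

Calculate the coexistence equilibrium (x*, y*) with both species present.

From dy/dt = 0 with y > 0: 0.00481x* = 0.69, so x* = 143.
Substitute into dx/dt = 0: 0.294(1 - 143/296) = 0.02y*.
The bracket is 0.515, giving y* = 0.152/0.02 = 7.58.

x* ≈ 143, y* ≈ 7.58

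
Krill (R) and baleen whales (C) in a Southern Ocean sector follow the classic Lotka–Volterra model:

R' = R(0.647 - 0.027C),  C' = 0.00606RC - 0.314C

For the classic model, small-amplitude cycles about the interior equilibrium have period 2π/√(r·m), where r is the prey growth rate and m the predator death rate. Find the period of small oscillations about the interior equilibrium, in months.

Here r = 0.647 and m = 0.314, so r·m = 0.203.
ω = √0.203 = 0.451 per month, hence T = 2π/ω ≈ 13.9 months.

T ≈ 13.9 months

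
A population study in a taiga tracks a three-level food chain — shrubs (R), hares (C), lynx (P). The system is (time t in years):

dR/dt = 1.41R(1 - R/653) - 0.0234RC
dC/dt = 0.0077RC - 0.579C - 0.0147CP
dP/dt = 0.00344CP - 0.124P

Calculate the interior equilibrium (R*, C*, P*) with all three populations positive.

From dP/dt = 0: 0.00344C* = 0.124, so C* = 36.
From dR/dt = 0: 1.41(1 - R*/653) = 0.0234·36, giving R* = 653·(1 - 0.598) = 262.
From dC/dt = 0: 0.0077·262 - 0.579 = 0.0147P*, so P* = 1.44/0.0147 = 98.

R* ≈ 262, C* ≈ 36, P* ≈ 98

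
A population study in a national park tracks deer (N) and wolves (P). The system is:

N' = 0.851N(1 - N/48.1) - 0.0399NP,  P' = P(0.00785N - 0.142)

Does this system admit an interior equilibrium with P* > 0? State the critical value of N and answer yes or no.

The predator equation gives dP/dt > 0 only when N > 0.142/0.00785 = 18.1.
Without the predator, N → K = 48.1. Since 48.1 > 18.1, the predator can invade and persist.

Threshold N = 18.1; K > 18.1, so yes, the predator persists.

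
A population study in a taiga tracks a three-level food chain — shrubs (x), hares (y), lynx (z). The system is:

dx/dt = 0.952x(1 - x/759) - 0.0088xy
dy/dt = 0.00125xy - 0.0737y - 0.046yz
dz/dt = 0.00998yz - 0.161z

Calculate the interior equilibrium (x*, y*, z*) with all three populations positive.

x* ≈ 646, y* ≈ 16.1, z* ≈ 15.9

From dz/dt = 0: 0.00998y* = 0.161, so y* = 16.1.
From dx/dt = 0: 0.952(1 - x*/759) = 0.0088·16.1, giving x* = 759·(1 - 0.149) = 646.
From dy/dt = 0: 0.00125·646 - 0.0737 = 0.046z*, so z* = 0.734/0.046 = 15.9.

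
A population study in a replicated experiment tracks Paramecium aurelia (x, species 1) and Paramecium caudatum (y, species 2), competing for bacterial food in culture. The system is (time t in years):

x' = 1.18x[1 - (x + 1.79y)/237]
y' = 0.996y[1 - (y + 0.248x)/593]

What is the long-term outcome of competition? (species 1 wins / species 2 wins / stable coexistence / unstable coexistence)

species 2 excludes species 1

Compare the nullcline intercepts: K1/α12 = 237/1.79 = 132 < K2 = 593; K2/α21 = 593/0.248 = 2390 > K1 = 237.
Since the inequalities point opposite ways, species 2 can invade but species 1 cannot.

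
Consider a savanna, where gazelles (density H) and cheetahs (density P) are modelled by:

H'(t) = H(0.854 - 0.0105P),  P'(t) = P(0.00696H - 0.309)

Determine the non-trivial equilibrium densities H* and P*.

Set dP/dt = 0 with P > 0: 0.00696H - 0.309 = 0, so H* = 0.309/0.00696 = 44.4.
Set dH/dt = 0 with H > 0: 0.854 - 0.0105P = 0, so P* = 0.854/0.0105 = 81.3.

H* ≈ 44.4, P* ≈ 81.3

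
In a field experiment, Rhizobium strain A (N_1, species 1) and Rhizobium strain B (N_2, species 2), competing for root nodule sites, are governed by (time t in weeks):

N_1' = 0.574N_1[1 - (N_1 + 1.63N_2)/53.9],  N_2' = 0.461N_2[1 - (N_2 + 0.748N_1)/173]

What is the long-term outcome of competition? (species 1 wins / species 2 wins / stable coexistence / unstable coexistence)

Compare the nullcline intercepts: K1/α12 = 53.9/1.63 = 33.1 < K2 = 173; K2/α21 = 173/0.748 = 231 > K1 = 53.9.
Since the inequalities point opposite ways, species 2 can invade but species 1 cannot.

species 2 excludes species 1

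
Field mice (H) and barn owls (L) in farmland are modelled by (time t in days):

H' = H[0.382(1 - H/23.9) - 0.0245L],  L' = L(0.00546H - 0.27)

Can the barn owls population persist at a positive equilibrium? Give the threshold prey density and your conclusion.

Threshold H = 49.5; K < 49.5, so no, the predator goes extinct.

The predator equation gives dL/dt > 0 only when H > 0.27/0.00546 = 49.5.
Without the predator, H → K = 23.9. Since 23.9 < 49.5, the predator cannot invade.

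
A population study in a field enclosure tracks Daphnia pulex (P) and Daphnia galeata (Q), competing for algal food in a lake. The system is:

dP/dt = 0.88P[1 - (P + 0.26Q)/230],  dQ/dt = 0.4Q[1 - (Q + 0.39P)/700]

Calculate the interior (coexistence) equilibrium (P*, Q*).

P* ≈ 53.4, Q* ≈ 679

Setting both brackets to zero gives the nullclines P + 0.26Q = 230 and 0.39P + Q = 700.
Substituting Q = 700 - 0.39P into the first: P(1 - 0.26·0.39) = 230 - 0.26·700.
So P* = 48/0.899 = 53.4, and then Q* = 700 - 0.39·53.4 = 679.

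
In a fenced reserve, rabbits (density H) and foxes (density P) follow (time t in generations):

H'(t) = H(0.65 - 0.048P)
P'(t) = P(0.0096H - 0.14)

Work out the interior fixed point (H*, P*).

Set dP/dt = 0 with P > 0: 0.0096H - 0.14 = 0, so H* = 0.14/0.0096 = 14.6.
Set dH/dt = 0 with H > 0: 0.65 - 0.048P = 0, so P* = 0.65/0.048 = 13.5.

H* ≈ 14.6, P* ≈ 13.5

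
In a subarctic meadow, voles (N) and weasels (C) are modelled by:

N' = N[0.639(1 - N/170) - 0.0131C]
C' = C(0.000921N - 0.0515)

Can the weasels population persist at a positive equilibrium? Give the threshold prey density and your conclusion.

Threshold N = 55.9; K > 55.9, so yes, the predator persists.

The predator equation gives dC/dt > 0 only when N > 0.0515/0.000921 = 55.9.
Without the predator, N → K = 170. Since 170 > 55.9, the predator can invade and persist.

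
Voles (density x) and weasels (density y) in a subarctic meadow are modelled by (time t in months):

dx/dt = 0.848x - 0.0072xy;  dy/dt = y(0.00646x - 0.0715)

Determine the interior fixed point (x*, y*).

x* ≈ 11.1, y* ≈ 118

Set dy/dt = 0 with y > 0: 0.00646x - 0.0715 = 0, so x* = 0.0715/0.00646 = 11.1.
Set dx/dt = 0 with x > 0: 0.848 - 0.0072y = 0, so y* = 0.848/0.0072 = 118.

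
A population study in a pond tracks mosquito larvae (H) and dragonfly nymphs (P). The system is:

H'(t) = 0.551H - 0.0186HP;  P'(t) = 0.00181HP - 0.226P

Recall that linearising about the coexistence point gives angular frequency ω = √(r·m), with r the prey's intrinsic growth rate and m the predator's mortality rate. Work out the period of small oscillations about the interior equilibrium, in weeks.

T ≈ 17.8 weeks

Here r = 0.551 and m = 0.226, so r·m = 0.125.
ω = √0.125 = 0.353 per week, hence T = 2π/ω ≈ 17.8 weeks.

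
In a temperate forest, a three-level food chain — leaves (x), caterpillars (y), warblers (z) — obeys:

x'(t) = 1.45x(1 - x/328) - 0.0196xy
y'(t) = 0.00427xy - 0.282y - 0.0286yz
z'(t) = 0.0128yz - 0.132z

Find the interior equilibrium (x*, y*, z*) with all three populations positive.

x* ≈ 282, y* ≈ 10.3, z* ≈ 32.3

From dz/dt = 0: 0.0128y* = 0.132, so y* = 10.3.
From dx/dt = 0: 1.45(1 - x*/328) = 0.0196·10.3, giving x* = 328·(1 - 0.139) = 282.
From dy/dt = 0: 0.00427·282 - 0.282 = 0.0286z*, so z* = 0.923/0.0286 = 32.3.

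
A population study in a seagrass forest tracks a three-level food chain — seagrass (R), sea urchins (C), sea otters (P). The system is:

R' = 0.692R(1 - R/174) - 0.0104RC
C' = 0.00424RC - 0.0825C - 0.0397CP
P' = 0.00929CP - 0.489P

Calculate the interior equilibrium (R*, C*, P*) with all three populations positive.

From dP/dt = 0: 0.00929C* = 0.489, so C* = 52.6.
From dR/dt = 0: 0.692(1 - R*/174) = 0.0104·52.6, giving R* = 174·(1 - 0.791) = 36.4.
From dC/dt = 0: 0.00424·36.4 - 0.0825 = 0.0397P*, so P* = 0.0716/0.0397 = 1.8.

R* ≈ 36.4, C* ≈ 52.6, P* ≈ 1.8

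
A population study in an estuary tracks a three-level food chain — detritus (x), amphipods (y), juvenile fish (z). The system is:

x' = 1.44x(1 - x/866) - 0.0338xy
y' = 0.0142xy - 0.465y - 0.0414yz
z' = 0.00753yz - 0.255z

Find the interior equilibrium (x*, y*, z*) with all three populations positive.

x* ≈ 178, y* ≈ 33.9, z* ≈ 49.7

From dz/dt = 0: 0.00753y* = 0.255, so y* = 33.9.
From dx/dt = 0: 1.44(1 - x*/866) = 0.0338·33.9, giving x* = 866·(1 - 0.795) = 178.
From dy/dt = 0: 0.0142·178 - 0.465 = 0.0414z*, so z* = 2.06/0.0414 = 49.7.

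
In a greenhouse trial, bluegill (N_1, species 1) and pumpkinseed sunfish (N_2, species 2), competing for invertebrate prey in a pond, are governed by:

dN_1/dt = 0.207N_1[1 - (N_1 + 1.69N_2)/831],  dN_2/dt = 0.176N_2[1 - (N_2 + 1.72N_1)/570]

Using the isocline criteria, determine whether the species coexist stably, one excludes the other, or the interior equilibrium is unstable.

Compare the nullcline intercepts: K1/α12 = 831/1.69 = 492 < K2 = 570; K2/α21 = 570/1.72 = 331 < K1 = 831.
Since both are reversed, neither can invade when rare; the interior point is a saddle.

unstable coexistence (outcome depends on initial conditions)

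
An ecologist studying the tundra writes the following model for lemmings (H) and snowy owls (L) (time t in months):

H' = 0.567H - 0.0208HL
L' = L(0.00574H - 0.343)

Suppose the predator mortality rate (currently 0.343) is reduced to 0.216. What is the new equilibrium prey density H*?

At the interior fixed point, setting dL/dt = 0 with L > 0 fixes H* = (predator death rate)/(HL coefficient) — independent of the other coefficients.
With the change, H* = 0.216/0.00574 = 37.6; it falls from 59.8.

H* ≈ 37.6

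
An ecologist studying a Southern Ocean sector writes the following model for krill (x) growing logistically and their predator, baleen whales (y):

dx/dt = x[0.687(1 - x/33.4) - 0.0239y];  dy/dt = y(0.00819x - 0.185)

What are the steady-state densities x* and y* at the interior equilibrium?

x* ≈ 22.6, y* ≈ 9.3

From dy/dt = 0 with y > 0: 0.00819x* = 0.185, so x* = 22.6.
Substitute into dx/dt = 0: 0.687(1 - 22.6/33.4) = 0.0239y*.
The bracket is 0.324, giving y* = 0.222/0.0239 = 9.3.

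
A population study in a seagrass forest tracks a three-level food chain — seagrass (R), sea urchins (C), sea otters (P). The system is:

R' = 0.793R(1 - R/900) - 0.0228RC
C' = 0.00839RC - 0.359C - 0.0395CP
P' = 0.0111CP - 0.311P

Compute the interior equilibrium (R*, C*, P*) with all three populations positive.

From dP/dt = 0: 0.0111C* = 0.311, so C* = 28.
From dR/dt = 0: 0.793(1 - R*/900) = 0.0228·28, giving R* = 900·(1 - 0.806) = 175.
From dC/dt = 0: 0.00839·175 - 0.359 = 0.0395P*, so P* = 1.11/0.0395 = 28.1.

R* ≈ 175, C* ≈ 28, P* ≈ 28.1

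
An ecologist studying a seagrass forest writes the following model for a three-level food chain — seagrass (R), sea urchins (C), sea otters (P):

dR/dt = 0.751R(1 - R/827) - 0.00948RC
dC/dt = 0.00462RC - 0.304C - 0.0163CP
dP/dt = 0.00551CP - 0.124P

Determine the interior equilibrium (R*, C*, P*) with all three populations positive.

R* ≈ 592, C* ≈ 22.5, P* ≈ 149

From dP/dt = 0: 0.00551C* = 0.124, so C* = 22.5.
From dR/dt = 0: 0.751(1 - R*/827) = 0.00948·22.5, giving R* = 827·(1 - 0.284) = 592.
From dC/dt = 0: 0.00462·592 - 0.304 = 0.0163P*, so P* = 2.43/0.0163 = 149.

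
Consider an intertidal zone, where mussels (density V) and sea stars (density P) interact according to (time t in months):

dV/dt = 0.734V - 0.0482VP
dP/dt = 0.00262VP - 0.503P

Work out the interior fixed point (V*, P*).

V* ≈ 192, P* ≈ 15.2

Set dP/dt = 0 with P > 0: 0.00262V - 0.503 = 0, so V* = 0.503/0.00262 = 192.
Set dV/dt = 0 with V > 0: 0.734 - 0.0482P = 0, so P* = 0.734/0.0482 = 15.2.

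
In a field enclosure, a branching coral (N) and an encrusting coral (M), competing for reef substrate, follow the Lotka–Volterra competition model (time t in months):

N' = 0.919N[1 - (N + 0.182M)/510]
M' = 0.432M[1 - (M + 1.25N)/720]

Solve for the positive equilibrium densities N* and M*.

Setting both brackets to zero gives the nullclines N + 0.182M = 510 and 1.25N + M = 720.
Substituting M = 720 - 1.25N into the first: N(1 - 0.182·1.25) = 510 - 0.182·720.
So N* = 379/0.772 = 491, and then M* = 720 - 1.25·491 = 107.

N* ≈ 491, M* ≈ 107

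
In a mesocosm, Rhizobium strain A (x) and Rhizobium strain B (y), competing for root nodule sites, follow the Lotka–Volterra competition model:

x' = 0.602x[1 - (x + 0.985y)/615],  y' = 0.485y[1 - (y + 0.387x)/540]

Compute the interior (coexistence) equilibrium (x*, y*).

Setting both brackets to zero gives the nullclines x + 0.985y = 615 and 0.387x + y = 540.
Substituting y = 540 - 0.387x into the first: x(1 - 0.985·0.387) = 615 - 0.985·540.
So x* = 83.1/0.619 = 134, and then y* = 540 - 0.387·134 = 488.

x* ≈ 134, y* ≈ 488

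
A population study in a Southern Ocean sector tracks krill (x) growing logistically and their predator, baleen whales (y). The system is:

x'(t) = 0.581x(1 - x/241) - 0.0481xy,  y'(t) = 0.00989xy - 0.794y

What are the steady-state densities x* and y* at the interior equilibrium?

From dy/dt = 0 with y > 0: 0.00989x* = 0.794, so x* = 80.3.
Substitute into dx/dt = 0: 0.581(1 - 80.3/241) = 0.0481y*.
The bracket is 0.667, giving y* = 0.387/0.0481 = 8.06.

x* ≈ 80.3, y* ≈ 8.06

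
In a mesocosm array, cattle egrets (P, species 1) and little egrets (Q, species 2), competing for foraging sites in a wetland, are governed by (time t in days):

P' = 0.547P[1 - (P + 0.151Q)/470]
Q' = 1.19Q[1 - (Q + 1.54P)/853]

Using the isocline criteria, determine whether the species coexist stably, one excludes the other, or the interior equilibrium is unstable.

Compare the nullcline intercepts: K1/α12 = 470/0.151 = 3110 > K2 = 853; K2/α21 = 853/1.54 = 554 > K1 = 470.
Since both inequalities hold, each species can invade when rare, so the interior equilibrium is stable.

stable coexistence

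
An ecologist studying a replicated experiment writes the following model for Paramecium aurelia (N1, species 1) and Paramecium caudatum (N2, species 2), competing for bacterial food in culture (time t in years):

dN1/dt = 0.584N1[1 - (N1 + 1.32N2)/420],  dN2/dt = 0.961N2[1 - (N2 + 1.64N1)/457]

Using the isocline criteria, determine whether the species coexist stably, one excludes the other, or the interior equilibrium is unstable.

unstable coexistence (outcome depends on initial conditions)

Compare the nullcline intercepts: K1/α12 = 420/1.32 = 318 < K2 = 457; K2/α21 = 457/1.64 = 279 < K1 = 420.
Since both are reversed, neither can invade when rare; the interior point is a saddle.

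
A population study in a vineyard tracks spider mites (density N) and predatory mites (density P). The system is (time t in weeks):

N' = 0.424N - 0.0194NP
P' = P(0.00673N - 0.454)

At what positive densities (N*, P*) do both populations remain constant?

N* ≈ 67.5, P* ≈ 21.9

Set dP/dt = 0 with P > 0: 0.00673N - 0.454 = 0, so N* = 0.454/0.00673 = 67.5.
Set dN/dt = 0 with N > 0: 0.424 - 0.0194P = 0, so P* = 0.424/0.0194 = 21.9.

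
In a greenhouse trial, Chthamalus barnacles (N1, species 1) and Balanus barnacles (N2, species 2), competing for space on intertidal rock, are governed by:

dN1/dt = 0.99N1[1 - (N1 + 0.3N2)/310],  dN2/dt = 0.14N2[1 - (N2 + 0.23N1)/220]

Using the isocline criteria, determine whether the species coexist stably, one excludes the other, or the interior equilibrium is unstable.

stable coexistence

Compare the nullcline intercepts: K1/α12 = 310/0.3 = 1030 > K2 = 220; K2/α21 = 220/0.23 = 957 > K1 = 310.
Since both inequalities hold, each species can invade when rare, so the interior equilibrium is stable.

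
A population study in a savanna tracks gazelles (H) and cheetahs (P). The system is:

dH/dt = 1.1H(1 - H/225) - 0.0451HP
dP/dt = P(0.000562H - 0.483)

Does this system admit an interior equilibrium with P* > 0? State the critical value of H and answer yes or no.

Threshold H = 859; K < 859, so no, the predator goes extinct.

The predator equation gives dP/dt > 0 only when H > 0.483/0.000562 = 859.
Without the predator, H → K = 225. Since 225 < 859, the predator cannot invade.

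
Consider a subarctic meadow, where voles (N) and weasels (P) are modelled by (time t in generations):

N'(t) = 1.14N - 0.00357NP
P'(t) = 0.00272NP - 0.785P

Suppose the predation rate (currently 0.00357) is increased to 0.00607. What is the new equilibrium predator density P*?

P* ≈ 188

At the interior fixed point, setting dN/dt = 0 with N > 0 fixes P* = (prey growth rate)/(NP coefficient) — independent of the other coefficients.
With the change, P* = 1.14/0.00607 = 188; it falls from 319.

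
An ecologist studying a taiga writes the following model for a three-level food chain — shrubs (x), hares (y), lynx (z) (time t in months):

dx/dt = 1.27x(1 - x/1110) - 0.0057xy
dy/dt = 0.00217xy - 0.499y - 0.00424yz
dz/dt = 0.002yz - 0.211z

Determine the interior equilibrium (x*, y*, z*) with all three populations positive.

From dz/dt = 0: 0.002y* = 0.211, so y* = 106.
From dx/dt = 0: 1.27(1 - x*/1110) = 0.0057·106, giving x* = 1110·(1 - 0.474) = 584.
From dy/dt = 0: 0.00217·584 - 0.499 = 0.00424z*, so z* = 0.769/0.00424 = 181.

x* ≈ 584, y* ≈ 106, z* ≈ 181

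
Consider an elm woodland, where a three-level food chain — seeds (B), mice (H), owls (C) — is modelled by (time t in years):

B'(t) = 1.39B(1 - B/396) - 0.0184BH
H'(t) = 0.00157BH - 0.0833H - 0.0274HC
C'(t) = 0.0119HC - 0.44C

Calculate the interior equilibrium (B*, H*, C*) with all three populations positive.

From dC/dt = 0: 0.0119H* = 0.44, so H* = 37.
From dB/dt = 0: 1.39(1 - B*/396) = 0.0184·37, giving B* = 396·(1 - 0.489) = 202.
From dH/dt = 0: 0.00157·202 - 0.0833 = 0.0274C*, so C* = 0.234/0.0274 = 8.54.

B* ≈ 202, H* ≈ 37, C* ≈ 8.54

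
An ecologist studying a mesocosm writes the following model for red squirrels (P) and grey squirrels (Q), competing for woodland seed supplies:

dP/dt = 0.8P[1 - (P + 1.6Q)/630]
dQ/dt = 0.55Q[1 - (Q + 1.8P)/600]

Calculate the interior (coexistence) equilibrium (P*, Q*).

P* ≈ 176, Q* ≈ 284

Setting both brackets to zero gives the nullclines P + 1.6Q = 630 and 1.8P + Q = 600.
Substituting Q = 600 - 1.8P into the first: P(1 - 1.6·1.8) = 630 - 1.6·600.
So P* = -330/-1.88 = 176, and then Q* = 600 - 1.8·176 = 284.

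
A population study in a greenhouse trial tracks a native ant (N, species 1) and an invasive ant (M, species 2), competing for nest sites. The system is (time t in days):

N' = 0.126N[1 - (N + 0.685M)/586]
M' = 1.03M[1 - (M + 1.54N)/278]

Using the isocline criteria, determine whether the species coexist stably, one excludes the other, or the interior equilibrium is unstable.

Compare the nullcline intercepts: K1/α12 = 586/0.685 = 855 > K2 = 278; K2/α21 = 278/1.54 = 181 < K1 = 586.
Since the inequalities point opposite ways, species 1 can invade but species 2 cannot.

species 1 excludes species 2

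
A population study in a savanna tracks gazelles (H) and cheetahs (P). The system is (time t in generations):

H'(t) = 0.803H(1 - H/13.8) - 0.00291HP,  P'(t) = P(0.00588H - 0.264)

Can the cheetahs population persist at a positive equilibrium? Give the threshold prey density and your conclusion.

Threshold H = 44.9; K < 44.9, so no, the predator goes extinct.

The predator equation gives dP/dt > 0 only when H > 0.264/0.00588 = 44.9.
Without the predator, H → K = 13.8. Since 13.8 < 44.9, the predator cannot invade.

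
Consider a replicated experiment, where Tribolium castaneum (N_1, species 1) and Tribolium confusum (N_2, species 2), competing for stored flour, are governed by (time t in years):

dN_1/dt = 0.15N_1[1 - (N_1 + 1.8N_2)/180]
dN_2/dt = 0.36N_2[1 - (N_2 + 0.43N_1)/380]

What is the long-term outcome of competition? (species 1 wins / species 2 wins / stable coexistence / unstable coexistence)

Compare the nullcline intercepts: K1/α12 = 180/1.8 = 100 < K2 = 380; K2/α21 = 380/0.43 = 884 > K1 = 180.
Since the inequalities point opposite ways, species 2 can invade but species 1 cannot.

species 2 excludes species 1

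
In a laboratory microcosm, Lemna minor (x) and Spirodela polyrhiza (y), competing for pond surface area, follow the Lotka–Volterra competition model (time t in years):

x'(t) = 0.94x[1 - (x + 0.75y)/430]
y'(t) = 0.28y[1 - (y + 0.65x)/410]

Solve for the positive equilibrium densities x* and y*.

x* ≈ 239, y* ≈ 255

Setting both brackets to zero gives the nullclines x + 0.75y = 430 and 0.65x + y = 410.
Substituting y = 410 - 0.65x into the first: x(1 - 0.75·0.65) = 430 - 0.75·410.
So x* = 122/0.512 = 239, and then y* = 410 - 0.65·239 = 255.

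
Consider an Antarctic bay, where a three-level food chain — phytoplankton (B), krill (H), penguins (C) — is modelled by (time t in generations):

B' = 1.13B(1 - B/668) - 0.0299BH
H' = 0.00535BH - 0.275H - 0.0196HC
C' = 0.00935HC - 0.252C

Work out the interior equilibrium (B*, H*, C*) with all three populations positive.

B* ≈ 192, H* ≈ 27, C* ≈ 38.3

From dC/dt = 0: 0.00935H* = 0.252, so H* = 27.
From dB/dt = 0: 1.13(1 - B*/668) = 0.0299·27, giving B* = 668·(1 - 0.713) = 192.
From dH/dt = 0: 0.00535·192 - 0.275 = 0.0196C*, so C* = 0.75/0.0196 = 38.3.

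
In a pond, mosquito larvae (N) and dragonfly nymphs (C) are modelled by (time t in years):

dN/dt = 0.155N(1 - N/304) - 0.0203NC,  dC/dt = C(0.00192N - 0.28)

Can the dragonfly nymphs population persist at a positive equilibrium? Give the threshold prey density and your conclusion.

Threshold N = 146; K > 146, so yes, the predator persists.

The predator equation gives dC/dt > 0 only when N > 0.28/0.00192 = 146.
Without the predator, N → K = 304. Since 304 > 146, the predator can invade and persist.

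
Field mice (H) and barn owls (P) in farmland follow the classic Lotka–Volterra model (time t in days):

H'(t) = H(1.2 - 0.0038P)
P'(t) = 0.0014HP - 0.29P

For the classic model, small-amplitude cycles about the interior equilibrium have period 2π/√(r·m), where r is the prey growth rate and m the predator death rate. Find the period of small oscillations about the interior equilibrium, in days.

T ≈ 10.7 days

Here r = 1.2 and m = 0.29, so r·m = 0.348.
ω = √0.348 = 0.59 per day, hence T = 2π/ω ≈ 10.7 days.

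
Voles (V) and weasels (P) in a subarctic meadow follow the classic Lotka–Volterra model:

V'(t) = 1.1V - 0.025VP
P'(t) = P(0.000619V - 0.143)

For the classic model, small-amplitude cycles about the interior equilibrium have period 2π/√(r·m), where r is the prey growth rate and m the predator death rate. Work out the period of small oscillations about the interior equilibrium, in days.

T ≈ 15.8 days

Here r = 1.1 and m = 0.143, so r·m = 0.157.
ω = √0.157 = 0.397 per day, hence T = 2π/ω ≈ 15.8 days.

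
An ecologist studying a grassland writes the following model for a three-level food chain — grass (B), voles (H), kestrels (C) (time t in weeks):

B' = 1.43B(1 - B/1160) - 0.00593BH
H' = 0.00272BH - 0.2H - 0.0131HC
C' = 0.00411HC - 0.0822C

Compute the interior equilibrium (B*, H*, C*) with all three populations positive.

B* ≈ 1060, H* ≈ 20, C* ≈ 206

From dC/dt = 0: 0.00411H* = 0.0822, so H* = 20.
From dB/dt = 0: 1.43(1 - B*/1160) = 0.00593·20, giving B* = 1160·(1 - 0.0829) = 1060.
From dH/dt = 0: 0.00272·1060 - 0.2 = 0.0131C*, so C* = 2.69/0.0131 = 206.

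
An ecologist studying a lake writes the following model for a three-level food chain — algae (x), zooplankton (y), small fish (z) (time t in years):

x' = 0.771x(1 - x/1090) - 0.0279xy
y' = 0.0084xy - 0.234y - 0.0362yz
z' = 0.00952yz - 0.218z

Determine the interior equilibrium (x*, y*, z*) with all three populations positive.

From dz/dt = 0: 0.00952y* = 0.218, so y* = 22.9.
From dx/dt = 0: 0.771(1 - x*/1090) = 0.0279·22.9, giving x* = 1090·(1 - 0.829) = 187.
From dy/dt = 0: 0.0084·187 - 0.234 = 0.0362z*, so z* = 1.33/0.0362 = 36.9.

x* ≈ 187, y* ≈ 22.9, z* ≈ 36.9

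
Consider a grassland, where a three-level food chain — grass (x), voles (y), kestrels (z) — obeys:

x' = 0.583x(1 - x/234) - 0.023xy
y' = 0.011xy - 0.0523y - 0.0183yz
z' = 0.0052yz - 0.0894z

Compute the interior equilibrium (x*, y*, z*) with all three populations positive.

x* ≈ 75.3, y* ≈ 17.2, z* ≈ 42.4

From dz/dt = 0: 0.0052y* = 0.0894, so y* = 17.2.
From dx/dt = 0: 0.583(1 - x*/234) = 0.023·17.2, giving x* = 234·(1 - 0.678) = 75.3.
From dy/dt = 0: 0.011·75.3 - 0.0523 = 0.0183z*, so z* = 0.776/0.0183 = 42.4.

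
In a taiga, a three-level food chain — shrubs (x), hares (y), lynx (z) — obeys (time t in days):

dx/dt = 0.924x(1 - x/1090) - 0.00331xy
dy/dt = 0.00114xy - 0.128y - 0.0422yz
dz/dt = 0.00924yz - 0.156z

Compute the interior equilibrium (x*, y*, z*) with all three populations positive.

From dz/dt = 0: 0.00924y* = 0.156, so y* = 16.9.
From dx/dt = 0: 0.924(1 - x*/1090) = 0.00331·16.9, giving x* = 1090·(1 - 0.0605) = 1020.
From dy/dt = 0: 0.00114·1020 - 0.128 = 0.0422z*, so z* = 1.04/0.0422 = 24.6.

x* ≈ 1020, y* ≈ 16.9, z* ≈ 24.6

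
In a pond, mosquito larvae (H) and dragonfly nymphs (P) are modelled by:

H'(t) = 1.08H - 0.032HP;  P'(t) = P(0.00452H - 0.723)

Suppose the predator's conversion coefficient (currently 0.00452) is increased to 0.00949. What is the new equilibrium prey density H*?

H* ≈ 76.2

At the interior fixed point, setting dP/dt = 0 with P > 0 fixes H* = (predator death rate)/(HP coefficient) — independent of the other coefficients.
With the change, H* = 0.723/0.00949 = 76.2; it falls from 160.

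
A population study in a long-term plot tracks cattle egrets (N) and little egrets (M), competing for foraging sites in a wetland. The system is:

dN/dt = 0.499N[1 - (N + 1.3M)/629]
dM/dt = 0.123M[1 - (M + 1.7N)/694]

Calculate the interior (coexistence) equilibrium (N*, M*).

N* ≈ 226, M* ≈ 310

Setting both brackets to zero gives the nullclines N + 1.3M = 629 and 1.7N + M = 694.
Substituting M = 694 - 1.7N into the first: N(1 - 1.3·1.7) = 629 - 1.3·694.
So N* = -273/-1.21 = 226, and then M* = 694 - 1.7·226 = 310.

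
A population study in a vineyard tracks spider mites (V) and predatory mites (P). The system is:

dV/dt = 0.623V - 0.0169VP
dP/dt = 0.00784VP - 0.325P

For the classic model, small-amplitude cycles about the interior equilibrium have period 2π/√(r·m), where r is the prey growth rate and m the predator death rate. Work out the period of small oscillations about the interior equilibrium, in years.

T ≈ 14 years

Here r = 0.623 and m = 0.325, so r·m = 0.202.
ω = √0.202 = 0.45 per year, hence T = 2π/ω ≈ 14 years.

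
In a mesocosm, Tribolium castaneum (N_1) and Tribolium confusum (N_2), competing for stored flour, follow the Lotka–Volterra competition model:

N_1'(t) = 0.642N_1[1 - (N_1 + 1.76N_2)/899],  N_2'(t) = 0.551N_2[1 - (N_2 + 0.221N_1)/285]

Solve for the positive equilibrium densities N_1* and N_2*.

N_1* ≈ 650, N_2* ≈ 141

Setting both brackets to zero gives the nullclines N_1 + 1.76N_2 = 899 and 0.221N_1 + N_2 = 285.
Substituting N_2 = 285 - 0.221N_1 into the first: N_1(1 - 1.76·0.221) = 899 - 1.76·285.
So N_1* = 397/0.611 = 650, and then N_2* = 285 - 0.221·650 = 141.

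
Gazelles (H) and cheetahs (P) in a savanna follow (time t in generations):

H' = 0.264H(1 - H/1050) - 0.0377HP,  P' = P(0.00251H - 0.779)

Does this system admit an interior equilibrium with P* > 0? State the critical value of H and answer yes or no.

The predator equation gives dP/dt > 0 only when H > 0.779/0.00251 = 310.
Without the predator, H → K = 1050. Since 1050 > 310, the predator can invade and persist.

Threshold H = 310; K > 310, so yes, the predator persists.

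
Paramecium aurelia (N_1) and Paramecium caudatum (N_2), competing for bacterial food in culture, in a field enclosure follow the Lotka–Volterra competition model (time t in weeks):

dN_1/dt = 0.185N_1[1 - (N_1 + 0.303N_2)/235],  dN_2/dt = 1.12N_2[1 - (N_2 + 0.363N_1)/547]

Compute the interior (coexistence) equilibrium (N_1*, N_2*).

N_1* ≈ 77.8, N_2* ≈ 519

Setting both brackets to zero gives the nullclines N_1 + 0.303N_2 = 235 and 0.363N_1 + N_2 = 547.
Substituting N_2 = 547 - 0.363N_1 into the first: N_1(1 - 0.303·0.363) = 235 - 0.303·547.
So N_1* = 69.3/0.89 = 77.8, and then N_2* = 547 - 0.363·77.8 = 519.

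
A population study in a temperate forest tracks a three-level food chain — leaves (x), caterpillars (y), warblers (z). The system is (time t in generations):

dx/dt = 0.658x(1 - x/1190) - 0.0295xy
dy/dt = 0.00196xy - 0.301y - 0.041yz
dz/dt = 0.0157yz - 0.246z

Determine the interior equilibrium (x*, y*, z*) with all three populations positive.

From dz/dt = 0: 0.0157y* = 0.246, so y* = 15.7.
From dx/dt = 0: 0.658(1 - x*/1190) = 0.0295·15.7, giving x* = 1190·(1 - 0.702) = 354.
From dy/dt = 0: 0.00196·354 - 0.301 = 0.041z*, so z* = 0.393/0.041 = 9.58.

x* ≈ 354, y* ≈ 15.7, z* ≈ 9.58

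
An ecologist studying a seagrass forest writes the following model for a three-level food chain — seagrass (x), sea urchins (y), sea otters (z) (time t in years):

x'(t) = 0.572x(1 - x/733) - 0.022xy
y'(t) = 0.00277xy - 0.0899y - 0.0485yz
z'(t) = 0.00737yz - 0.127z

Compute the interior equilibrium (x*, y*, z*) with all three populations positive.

x* ≈ 247, y* ≈ 17.2, z* ≈ 12.3

From dz/dt = 0: 0.00737y* = 0.127, so y* = 17.2.
From dx/dt = 0: 0.572(1 - x*/733) = 0.022·17.2, giving x* = 733·(1 - 0.663) = 247.
From dy/dt = 0: 0.00277·247 - 0.0899 = 0.0485z*, so z* = 0.595/0.0485 = 12.3.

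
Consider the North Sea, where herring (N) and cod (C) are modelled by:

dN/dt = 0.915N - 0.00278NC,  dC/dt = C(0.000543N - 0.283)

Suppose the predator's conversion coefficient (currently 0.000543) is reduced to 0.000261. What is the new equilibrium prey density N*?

At the interior fixed point, setting dC/dt = 0 with C > 0 fixes N* = (predator death rate)/(NC coefficient) — independent of the other coefficients.
With the change, N* = 0.283/0.000261 = 1080; it rises from 521.

N* ≈ 1080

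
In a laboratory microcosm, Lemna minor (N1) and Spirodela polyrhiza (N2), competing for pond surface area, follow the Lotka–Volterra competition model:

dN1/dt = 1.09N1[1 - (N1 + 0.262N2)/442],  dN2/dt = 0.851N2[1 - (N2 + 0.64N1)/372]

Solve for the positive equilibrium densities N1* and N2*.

N1* ≈ 414, N2* ≈ 107

Setting both brackets to zero gives the nullclines N1 + 0.262N2 = 442 and 0.64N1 + N2 = 372.
Substituting N2 = 372 - 0.64N1 into the first: N1(1 - 0.262·0.64) = 442 - 0.262·372.
So N1* = 345/0.832 = 414, and then N2* = 372 - 0.64·414 = 107.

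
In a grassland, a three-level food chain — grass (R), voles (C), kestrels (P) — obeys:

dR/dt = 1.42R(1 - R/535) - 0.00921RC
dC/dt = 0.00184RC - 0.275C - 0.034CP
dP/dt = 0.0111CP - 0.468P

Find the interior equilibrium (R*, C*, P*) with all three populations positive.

From dP/dt = 0: 0.0111C* = 0.468, so C* = 42.2.
From dR/dt = 0: 1.42(1 - R*/535) = 0.00921·42.2, giving R* = 535·(1 - 0.273) = 389.
From dC/dt = 0: 0.00184·389 - 0.275 = 0.034P*, so P* = 0.44/0.034 = 12.9.

R* ≈ 389, C* ≈ 42.2, P* ≈ 12.9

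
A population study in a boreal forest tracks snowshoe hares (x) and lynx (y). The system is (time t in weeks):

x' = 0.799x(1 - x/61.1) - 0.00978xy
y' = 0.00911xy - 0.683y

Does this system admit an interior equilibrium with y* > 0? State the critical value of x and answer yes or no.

The predator equation gives dy/dt > 0 only when x > 0.683/0.00911 = 75.
Without the predator, x → K = 61.1. Since 61.1 < 75, the predator cannot invade.

Threshold x = 75; K < 75, so no, the predator goes extinct.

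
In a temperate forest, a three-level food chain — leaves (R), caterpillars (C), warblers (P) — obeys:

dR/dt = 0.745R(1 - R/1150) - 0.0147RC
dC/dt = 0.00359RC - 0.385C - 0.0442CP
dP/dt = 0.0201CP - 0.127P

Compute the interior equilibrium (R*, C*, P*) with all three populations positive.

From dP/dt = 0: 0.0201C* = 0.127, so C* = 6.32.
From dR/dt = 0: 0.745(1 - R*/1150) = 0.0147·6.32, giving R* = 1150·(1 - 0.125) = 1010.
From dC/dt = 0: 0.00359·1010 - 0.385 = 0.0442P*, so P* = 3.23/0.0442 = 73.

R* ≈ 1010, C* ≈ 6.32, P* ≈ 73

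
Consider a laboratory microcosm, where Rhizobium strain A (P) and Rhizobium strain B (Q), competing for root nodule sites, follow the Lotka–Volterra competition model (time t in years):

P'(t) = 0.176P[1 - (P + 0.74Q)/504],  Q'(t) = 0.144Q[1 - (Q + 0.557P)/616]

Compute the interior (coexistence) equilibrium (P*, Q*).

P* ≈ 81.9, Q* ≈ 570

Setting both brackets to zero gives the nullclines P + 0.74Q = 504 and 0.557P + Q = 616.
Substituting Q = 616 - 0.557P into the first: P(1 - 0.74·0.557) = 504 - 0.74·616.
So P* = 48.2/0.588 = 81.9, and then Q* = 616 - 0.557·81.9 = 570.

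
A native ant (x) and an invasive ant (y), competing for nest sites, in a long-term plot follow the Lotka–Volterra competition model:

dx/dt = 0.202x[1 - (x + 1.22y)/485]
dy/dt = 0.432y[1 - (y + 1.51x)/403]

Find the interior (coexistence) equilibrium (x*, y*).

x* ≈ 7.91, y* ≈ 391

Setting both brackets to zero gives the nullclines x + 1.22y = 485 and 1.51x + y = 403.
Substituting y = 403 - 1.51x into the first: x(1 - 1.22·1.51) = 485 - 1.22·403.
So x* = -6.66/-0.842 = 7.91, and then y* = 403 - 1.51·7.91 = 391.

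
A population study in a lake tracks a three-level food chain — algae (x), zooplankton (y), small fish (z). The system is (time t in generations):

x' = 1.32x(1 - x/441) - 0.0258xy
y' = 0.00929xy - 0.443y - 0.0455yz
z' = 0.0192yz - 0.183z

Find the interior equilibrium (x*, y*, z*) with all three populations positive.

From dz/dt = 0: 0.0192y* = 0.183, so y* = 9.53.
From dx/dt = 0: 1.32(1 - x*/441) = 0.0258·9.53, giving x* = 441·(1 - 0.186) = 359.
From dy/dt = 0: 0.00929·359 - 0.443 = 0.0455z*, so z* = 2.89/0.0455 = 63.5.

x* ≈ 359, y* ≈ 9.53, z* ≈ 63.5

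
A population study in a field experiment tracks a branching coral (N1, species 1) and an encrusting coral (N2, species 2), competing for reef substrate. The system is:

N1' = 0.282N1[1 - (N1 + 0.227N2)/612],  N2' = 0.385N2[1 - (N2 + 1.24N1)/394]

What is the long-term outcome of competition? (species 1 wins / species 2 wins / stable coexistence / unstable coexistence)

Compare the nullcline intercepts: K1/α12 = 612/0.227 = 2700 > K2 = 394; K2/α21 = 394/1.24 = 318 < K1 = 612.
Since the inequalities point opposite ways, species 1 can invade but species 2 cannot.

species 1 excludes species 2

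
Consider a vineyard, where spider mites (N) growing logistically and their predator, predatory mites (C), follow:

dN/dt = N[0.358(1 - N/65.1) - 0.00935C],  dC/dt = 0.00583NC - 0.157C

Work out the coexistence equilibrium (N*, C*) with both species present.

N* ≈ 26.9, C* ≈ 22.4

From dC/dt = 0 with C > 0: 0.00583N* = 0.157, so N* = 26.9.
Substitute into dN/dt = 0: 0.358(1 - 26.9/65.1) = 0.00935C*.
The bracket is 0.586, giving C* = 0.21/0.00935 = 22.4.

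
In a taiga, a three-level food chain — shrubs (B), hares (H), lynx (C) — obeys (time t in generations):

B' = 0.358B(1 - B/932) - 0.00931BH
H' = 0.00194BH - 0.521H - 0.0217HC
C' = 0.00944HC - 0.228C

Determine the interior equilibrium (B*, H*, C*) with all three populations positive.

B* ≈ 347, H* ≈ 24.2, C* ≈ 6.98

From dC/dt = 0: 0.00944H* = 0.228, so H* = 24.2.
From dB/dt = 0: 0.358(1 - B*/932) = 0.00931·24.2, giving B* = 932·(1 - 0.628) = 347.
From dH/dt = 0: 0.00194·347 - 0.521 = 0.0217C*, so C* = 0.151/0.0217 = 6.98.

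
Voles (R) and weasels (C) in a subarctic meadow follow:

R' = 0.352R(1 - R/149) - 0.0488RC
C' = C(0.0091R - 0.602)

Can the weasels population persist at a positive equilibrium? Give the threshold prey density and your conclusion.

The predator equation gives dC/dt > 0 only when R > 0.602/0.0091 = 66.2.
Without the predator, R → K = 149. Since 149 > 66.2, the predator can invade and persist.

Threshold R = 66.2; K > 66.2, so yes, the predator persists.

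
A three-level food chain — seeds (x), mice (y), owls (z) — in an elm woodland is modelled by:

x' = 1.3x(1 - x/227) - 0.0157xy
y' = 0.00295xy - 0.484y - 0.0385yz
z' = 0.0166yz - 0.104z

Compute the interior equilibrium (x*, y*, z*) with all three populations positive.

From dz/dt = 0: 0.0166y* = 0.104, so y* = 6.27.
From dx/dt = 0: 1.3(1 - x*/227) = 0.0157·6.27, giving x* = 227·(1 - 0.0757) = 210.
From dy/dt = 0: 0.00295·210 - 0.484 = 0.0385z*, so z* = 0.135/0.0385 = 3.51.

x* ≈ 210, y* ≈ 6.27, z* ≈ 3.51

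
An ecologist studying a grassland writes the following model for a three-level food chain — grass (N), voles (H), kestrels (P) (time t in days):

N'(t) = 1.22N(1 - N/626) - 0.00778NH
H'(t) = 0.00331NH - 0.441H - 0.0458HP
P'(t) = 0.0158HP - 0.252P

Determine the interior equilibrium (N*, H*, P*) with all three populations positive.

N* ≈ 562, H* ≈ 15.9, P* ≈ 31

From dP/dt = 0: 0.0158H* = 0.252, so H* = 15.9.
From dN/dt = 0: 1.22(1 - N*/626) = 0.00778·15.9, giving N* = 626·(1 - 0.102) = 562.
From dH/dt = 0: 0.00331·562 - 0.441 = 0.0458P*, so P* = 1.42/0.0458 = 31.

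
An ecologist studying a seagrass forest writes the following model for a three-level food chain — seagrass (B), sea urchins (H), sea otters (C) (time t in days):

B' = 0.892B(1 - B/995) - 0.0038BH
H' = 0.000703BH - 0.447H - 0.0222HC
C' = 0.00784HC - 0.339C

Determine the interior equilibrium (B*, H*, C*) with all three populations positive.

B* ≈ 812, H* ≈ 43.2, C* ≈ 5.57

From dC/dt = 0: 0.00784H* = 0.339, so H* = 43.2.
From dB/dt = 0: 0.892(1 - B*/995) = 0.0038·43.2, giving B* = 995·(1 - 0.184) = 812.
From dH/dt = 0: 0.000703·812 - 0.447 = 0.0222C*, so C* = 0.124/0.0222 = 5.57.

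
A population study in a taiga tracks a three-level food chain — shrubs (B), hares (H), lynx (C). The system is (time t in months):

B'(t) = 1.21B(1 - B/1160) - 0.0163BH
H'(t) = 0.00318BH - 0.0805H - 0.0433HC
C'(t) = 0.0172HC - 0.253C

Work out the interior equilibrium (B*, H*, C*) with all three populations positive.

From dC/dt = 0: 0.0172H* = 0.253, so H* = 14.7.
From dB/dt = 0: 1.21(1 - B*/1160) = 0.0163·14.7, giving B* = 1160·(1 - 0.198) = 930.
From dH/dt = 0: 0.00318·930 - 0.0805 = 0.0433C*, so C* = 2.88/0.0433 = 66.5.

B* ≈ 930, H* ≈ 14.7, C* ≈ 66.5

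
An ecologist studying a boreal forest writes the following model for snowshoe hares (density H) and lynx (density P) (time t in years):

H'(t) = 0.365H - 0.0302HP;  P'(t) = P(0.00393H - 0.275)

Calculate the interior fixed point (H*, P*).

Set dP/dt = 0 with P > 0: 0.00393H - 0.275 = 0, so H* = 0.275/0.00393 = 70.
Set dH/dt = 0 with H > 0: 0.365 - 0.0302P = 0, so P* = 0.365/0.0302 = 12.1.

H* ≈ 70, P* ≈ 12.1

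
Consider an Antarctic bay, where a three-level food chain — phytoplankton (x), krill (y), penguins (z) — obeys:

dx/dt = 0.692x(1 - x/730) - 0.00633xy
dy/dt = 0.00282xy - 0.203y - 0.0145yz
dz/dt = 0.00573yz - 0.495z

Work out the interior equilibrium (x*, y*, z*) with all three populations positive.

From dz/dt = 0: 0.00573y* = 0.495, so y* = 86.4.
From dx/dt = 0: 0.692(1 - x*/730) = 0.00633·86.4, giving x* = 730·(1 - 0.79) = 153.
From dy/dt = 0: 0.00282·153 - 0.203 = 0.0145z*, so z* = 0.229/0.0145 = 15.8.

x* ≈ 153, y* ≈ 86.4, z* ≈ 15.8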